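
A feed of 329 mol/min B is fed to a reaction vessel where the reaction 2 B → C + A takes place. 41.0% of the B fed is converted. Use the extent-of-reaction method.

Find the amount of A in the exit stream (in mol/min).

B reacted = 0.41 × 329 = 134.9 mol/min; ν_B = −2, so ξ = 134.9/2 = 67.44 mol/min.
Outlet amounts (n = n₀ + ν ξ):
  B: 329 − 2(67.44) = 194.1
  C: 0 + 1(67.44) = 67.44
  A: 0 + 1(67.44) = 67.44

67.4 mol/min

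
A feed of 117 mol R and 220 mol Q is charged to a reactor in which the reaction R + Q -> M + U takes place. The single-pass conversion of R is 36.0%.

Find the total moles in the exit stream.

337 mol

R reacted = 0.36 × 117 = 42.12 mol; ν_R = −1, so ξ = 42.12/1 = 42.12 mol.
Outlet amounts (n = n₀ + ν ξ):
  R: 117 − 1(42.12) = 74.88
  Q: 220 − 1(42.12) = 177.9
  M: 0 + 1(42.12) = 42.12
  U: 0 + 1(42.12) = 42.12
Total out = 74.88 + 177.9 + 42.12 + 42.12 = 337 mol.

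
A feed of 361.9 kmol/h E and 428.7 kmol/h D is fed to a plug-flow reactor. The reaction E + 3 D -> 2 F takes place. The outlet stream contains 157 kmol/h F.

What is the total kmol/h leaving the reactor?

634 kmol/h

For F: n = n₀ + 2ξ → 157 = 0 + 2ξ, giving ξ = 78.5 kmol/h.
Outlet amounts (n = n₀ + ν ξ):
  E: 361.9 − 1(78.5) = 283.4
  D: 428.7 − 3(78.5) = 193.2
  F: 0 + 2(78.5) = 157
Total out = 283.4 + 193.2 + 157 = 633.6 kmol/h.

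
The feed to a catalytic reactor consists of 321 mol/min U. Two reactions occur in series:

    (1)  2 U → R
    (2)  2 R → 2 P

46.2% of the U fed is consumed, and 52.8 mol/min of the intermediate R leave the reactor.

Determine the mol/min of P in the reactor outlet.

Conversion of U: U consumed = 2ξ₁ = 0.462 × 321 → ξ₁ = 74.15 mol/min.
R balance: n_R = 0 + 1ξ₁ − 2ξ₂ = 52.8 → ξ₂ = (1·74.15 − 52.8)/2 = 10.68 mol/min.
Outlet amounts (n = n₀ + Σ ν·ξ):
  U: 321 − 2(74.15) = 172.7
  R: 0 + 1(74.15) − 2(10.68) = 52.8
  P: 0 + 2(10.68) = 21.35

21.4 mol/min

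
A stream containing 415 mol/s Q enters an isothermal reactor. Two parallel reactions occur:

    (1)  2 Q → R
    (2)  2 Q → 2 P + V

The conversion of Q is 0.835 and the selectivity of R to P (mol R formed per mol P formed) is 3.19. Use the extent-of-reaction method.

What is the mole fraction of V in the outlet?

0.0813

Conversion of Q: Q consumed = 0.835 × 415 = 346.5 mol/s = 2ξ₁ + 2ξ₂.
Selectivity: 1ξ₁ / (2ξ₂) = 3.19 → ξ₁ = 6.38 ξ₂.
Substitute: (2·6.38 + 2) ξ₂ = 346.5 → ξ₂ = 23.48 mol/s, ξ₁ = 149.8 mol/s.
Outlet amounts (n = n₀ + Σ ν·ξ):
  Q: 415 − 2(149.8) − 2(23.48) = 68.48
  R: 0 + 1(149.8) = 149.8
  P: 0 + 2(23.48) = 46.95
  V: 0 + 1(23.48) = 23.48
Total out = 288.7 mol/s; y_V = 23.48 / 288.7 = 0.08132.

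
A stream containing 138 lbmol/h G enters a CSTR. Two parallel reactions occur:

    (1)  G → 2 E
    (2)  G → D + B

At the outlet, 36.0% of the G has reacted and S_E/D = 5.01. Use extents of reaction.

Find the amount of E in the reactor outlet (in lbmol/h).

Conversion of G: G consumed = 0.36 × 138 = 49.68 lbmol/h = 1ξ₁ + 1ξ₂.
Selectivity: 2ξ₁ / (1ξ₂) = 5.01 → ξ₁ = 2.505 ξ₂.
Substitute: (1·2.505 + 1) ξ₂ = 49.68 → ξ₂ = 14.17 lbmol/h, ξ₁ = 35.51 lbmol/h.
Outlet amounts (n = n₀ + Σ ν·ξ):
  G: 138 − 1(35.51) − 1(14.17) = 88.32
  E: 0 + 2(35.51) = 71.01
  D: 0 + 1(14.17) = 14.17
  B: 0 + 1(14.17) = 14.17

71 lbmol/h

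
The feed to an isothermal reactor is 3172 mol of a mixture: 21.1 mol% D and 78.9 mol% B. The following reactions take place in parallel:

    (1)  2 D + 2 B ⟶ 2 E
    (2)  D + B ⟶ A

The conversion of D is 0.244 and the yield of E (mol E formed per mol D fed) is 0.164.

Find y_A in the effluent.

Yield of E: 2ξ₁ / 669.3 = 0.164 → ξ₁ = 54.88 mol.
Conversion of D: 2ξ₁ + 1ξ₂ = 0.244 × 669.3 = 163.3 → ξ₂ = 53.54 mol.
Outlet amounts (n = n₀ + Σ ν·ξ):
  D: 669.3 − 2(54.88) − 1(53.54) = 506
  B: 2503 − 2(54.88) − 1(53.54) = 2339
  E: 0 + 2(54.88) = 109.8
  A: 0 + 1(53.54) = 53.54
Total out = 3009 mol; y_A = 53.54 / 3009 = 0.0178.

0.0178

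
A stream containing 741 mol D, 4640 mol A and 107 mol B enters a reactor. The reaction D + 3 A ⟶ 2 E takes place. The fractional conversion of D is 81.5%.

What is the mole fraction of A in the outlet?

0.661

D reacted = 0.815 × 741 = 603.9 mol; ν_D = −1, so ξ = 603.9/1 = 603.9 mol.
Outlet amounts (n = n₀ + ν ξ):
  D: 741 − 1(603.9) = 137.1
  A: 4640 − 3(603.9) = 2828
  E: 0 + 2(603.9) = 1208
  B: 107 (inert)
Total out = 4280 mol; y_A = 2828 / 4280 = 0.6608.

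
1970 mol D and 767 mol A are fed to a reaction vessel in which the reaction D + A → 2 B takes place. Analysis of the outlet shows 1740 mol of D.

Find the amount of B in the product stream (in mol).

For D: n = n₀ − 1ξ → 1740 = 1970 − 1ξ, giving ξ = 230 mol.
Outlet amounts (n = n₀ + ν ξ):
  D: 1970 − 1(230) = 1740
  A: 767 − 1(230) = 537
  B: 0 + 2(230) = 460

460 mol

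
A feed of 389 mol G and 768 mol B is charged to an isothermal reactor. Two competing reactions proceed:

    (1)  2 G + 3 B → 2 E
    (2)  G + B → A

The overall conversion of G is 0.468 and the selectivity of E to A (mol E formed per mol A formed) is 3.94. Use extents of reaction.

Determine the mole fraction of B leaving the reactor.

Conversion of G: G consumed = 0.468 × 389 = 182.1 mol = 2ξ₁ + 1ξ₂.
Selectivity: 2ξ₁ / (1ξ₂) = 3.94 → ξ₁ = 1.97 ξ₂.
Substitute: (2·1.97 + 1) ξ₂ = 182.1 → ξ₂ = 36.85 mol, ξ₁ = 72.6 mol.
Outlet amounts (n = n₀ + Σ ν·ξ):
  G: 389 − 2(72.6) − 1(36.85) = 206.9
  B: 768 − 3(72.6) − 1(36.85) = 513.3
  E: 0 + 2(72.6) = 145.2
  A: 0 + 1(36.85) = 36.85
Total out = 902.3 mol; y_B = 513.3 / 902.3 = 0.5689.

0.569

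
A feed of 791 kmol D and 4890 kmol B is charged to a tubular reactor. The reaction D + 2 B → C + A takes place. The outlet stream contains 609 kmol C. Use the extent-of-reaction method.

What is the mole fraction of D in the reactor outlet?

For C: n = n₀ + 1ξ → 609 = 0 + 1ξ, giving ξ = 609 kmol.
Outlet amounts (n = n₀ + ν ξ):
  D: 791 − 1(609) = 182
  B: 4890 − 2(609) = 3672
  C: 0 + 1(609) = 609
  A: 0 + 1(609) = 609
Total out = 5072 kmol; y_D = 182 / 5072 = 0.03588.

0.0359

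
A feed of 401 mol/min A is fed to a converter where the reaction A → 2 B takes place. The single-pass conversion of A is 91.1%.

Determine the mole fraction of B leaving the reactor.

0.953

A reacted = 0.911 × 401 = 365.3 mol/min; ν_A = −1, so ξ = 365.3/1 = 365.3 mol/min.
Outlet amounts (n = n₀ + ν ξ):
  A: 401 − 1(365.3) = 35.69
  B: 0 + 2(365.3) = 730.6
Total out = 766.3 mol/min; y_B = 730.6 / 766.3 = 0.9534.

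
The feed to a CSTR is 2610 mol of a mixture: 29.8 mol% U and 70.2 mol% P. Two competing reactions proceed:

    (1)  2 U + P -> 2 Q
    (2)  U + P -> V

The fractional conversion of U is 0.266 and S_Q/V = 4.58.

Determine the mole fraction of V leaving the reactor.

Conversion of U: U consumed = 0.266 × 777.8 = 206.9 mol = 2ξ₁ + 1ξ₂.
Selectivity: 2ξ₁ / (1ξ₂) = 4.58 → ξ₁ = 2.29 ξ₂.
Substitute: (2·2.29 + 1) ξ₂ = 206.9 → ξ₂ = 37.08 mol, ξ₁ = 84.91 mol.
Outlet amounts (n = n₀ + Σ ν·ξ):
  U: 777.8 − 2(84.91) − 1(37.08) = 570.9
  P: 1832 − 1(84.91) − 1(37.08) = 1710
  Q: 0 + 2(84.91) = 169.8
  V: 0 + 1(37.08) = 37.08
Total out = 2488 mol; y_V = 37.08 / 2488 = 0.0149.

0.0149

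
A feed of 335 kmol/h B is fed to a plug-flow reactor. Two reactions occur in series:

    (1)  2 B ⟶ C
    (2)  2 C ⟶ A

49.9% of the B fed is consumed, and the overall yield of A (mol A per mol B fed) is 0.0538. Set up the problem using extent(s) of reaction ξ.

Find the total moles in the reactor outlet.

Conversion of B: B consumed = 2ξ₁ = 0.499 × 335 → ξ₁ = 83.58 kmol/h.
Yield of A: 1ξ₂ / 335 = 0.0538 → ξ₂ = 18.02 kmol/h.
Outlet amounts (n = n₀ + Σ ν·ξ):
  B: 335 − 2(83.58) = 167.8
  C: 0 + 1(83.58) − 2(18.02) = 47.54
  A: 0 + 1(18.02) = 18.02
Total out = 167.8 + 47.54 + 18.02 = 233.4 kmol/h.

233 kmol/h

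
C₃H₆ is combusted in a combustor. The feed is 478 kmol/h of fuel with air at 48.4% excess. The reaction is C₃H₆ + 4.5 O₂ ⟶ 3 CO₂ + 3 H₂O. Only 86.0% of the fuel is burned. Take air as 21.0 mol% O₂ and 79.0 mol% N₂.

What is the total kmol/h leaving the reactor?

15900 kmol/h

Stoichiometric O₂ = 4.5 × 478 = 2151 kmol/h; O₂ fed = 2151 × 1.484 = 3192 kmol/h.
N₂ fed = 3192 × 79/21 = 12010 kmol/h.
Fuel reacted = 0.86 × 478 → ξ = 411.1 kmol/h.
Outlet (n = n₀ + ν ξ):
  C₃H₆: 478 − 1(411.1) = 66.92
  O₂: 3192 − 4.5(411.1) = 1342
  N₂: 12010 (inert)
  CO₂: 0 + 3(411.1) = 1233
  H₂O: 0 + 3(411.1) = 1233
Total out = 66.92 + 1342 + 12010 + 1233 + 1233 = 15880 kmol/h.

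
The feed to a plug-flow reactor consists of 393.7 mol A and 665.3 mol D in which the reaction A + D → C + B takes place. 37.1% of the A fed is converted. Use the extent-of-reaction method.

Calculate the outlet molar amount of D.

519 mol

A reacted = 0.371 × 393.7 = 146.1 mol; ν_A = −1, so ξ = 146.1/1 = 146.1 mol.
Outlet amounts (n = n₀ + ν ξ):
  A: 393.7 − 1(146.1) = 247.6
  D: 665.3 − 1(146.1) = 519.2
  C: 0 + 1(146.1) = 146.1
  B: 0 + 1(146.1) = 146.1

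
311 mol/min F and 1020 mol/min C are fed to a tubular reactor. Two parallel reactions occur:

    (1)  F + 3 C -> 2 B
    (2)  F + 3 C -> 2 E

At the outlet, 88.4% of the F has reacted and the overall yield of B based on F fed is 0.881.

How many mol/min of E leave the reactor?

Yield of B: 2ξ₁ / 311 = 0.881 → ξ₁ = 137 mol/min.
Conversion of F: 1ξ₁ + 1ξ₂ = 0.884 × 311 = 274.9 → ξ₂ = 137.9 mol/min.
Outlet amounts (n = n₀ + Σ ν·ξ):
  F: 311 − 1(137) − 1(137.9) = 36.08
  C: 1020 − 3(137) − 3(137.9) = 195.2
  B: 0 + 2(137) = 274
  E: 0 + 2(137.9) = 275.9

276 mol/min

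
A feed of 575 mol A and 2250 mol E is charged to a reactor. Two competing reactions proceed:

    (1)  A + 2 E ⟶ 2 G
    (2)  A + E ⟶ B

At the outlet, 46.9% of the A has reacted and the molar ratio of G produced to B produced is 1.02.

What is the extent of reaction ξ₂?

ξ₂ = 179 mol

Conversion of A: A consumed = 0.469 × 575 = 269.7 mol = 1ξ₁ + 1ξ₂.
Selectivity: 2ξ₁ / (1ξ₂) = 1.02 → ξ₁ = 0.51 ξ₂.
Substitute: (1·0.51 + 1) ξ₂ = 269.7 → ξ₂ = 178.6 mol, ξ₁ = 91.08 mol.
Outlet amounts (n = n₀ + Σ ν·ξ):
  A: 575 − 1(91.08) − 1(178.6) = 305.3
  E: 2250 − 2(91.08) − 1(178.6) = 1889
  G: 0 + 2(91.08) = 182.2
  B: 0 + 1(178.6) = 178.6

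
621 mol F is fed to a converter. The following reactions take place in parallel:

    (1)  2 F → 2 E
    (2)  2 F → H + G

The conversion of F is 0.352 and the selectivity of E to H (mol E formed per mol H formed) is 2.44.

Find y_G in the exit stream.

0.0793

Conversion of F: F consumed = 0.352 × 621 = 218.6 mol = 2ξ₁ + 2ξ₂.
Selectivity: 2ξ₁ / (1ξ₂) = 2.44 → ξ₁ = 1.22 ξ₂.
Substitute: (2·1.22 + 2) ξ₂ = 218.6 → ξ₂ = 49.23 mol, ξ₁ = 60.06 mol.
Outlet amounts (n = n₀ + Σ ν·ξ):
  F: 621 − 2(60.06) − 2(49.23) = 402.4
  E: 0 + 2(60.06) = 120.1
  H: 0 + 1(49.23) = 49.23
  G: 0 + 1(49.23) = 49.23
Total out = 621 mol; y_G = 49.23 / 621 = 0.07928.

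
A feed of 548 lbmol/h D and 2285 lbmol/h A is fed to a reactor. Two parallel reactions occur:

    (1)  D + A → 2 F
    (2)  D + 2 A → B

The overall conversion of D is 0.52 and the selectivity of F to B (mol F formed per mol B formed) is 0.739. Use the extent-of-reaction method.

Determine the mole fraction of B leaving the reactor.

Conversion of D: D consumed = 0.52 × 548 = 285 lbmol/h = 1ξ₁ + 1ξ₂.
Selectivity: 2ξ₁ / (1ξ₂) = 0.739 → ξ₁ = 0.3695 ξ₂.
Substitute: (1·0.3695 + 1) ξ₂ = 285 → ξ₂ = 208.1 lbmol/h, ξ₁ = 76.88 lbmol/h.
Outlet amounts (n = n₀ + Σ ν·ξ):
  D: 548 − 1(76.88) − 1(208.1) = 263
  A: 2285 − 1(76.88) − 2(208.1) = 1792
  F: 0 + 2(76.88) = 153.8
  B: 0 + 1(208.1) = 208.1
Total out = 2417 lbmol/h; y_B = 208.1 / 2417 = 0.08609.

0.0861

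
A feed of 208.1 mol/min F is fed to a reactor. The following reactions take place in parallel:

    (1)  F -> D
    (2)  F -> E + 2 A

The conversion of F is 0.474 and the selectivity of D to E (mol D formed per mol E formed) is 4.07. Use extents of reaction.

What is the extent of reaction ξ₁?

ξ₁ = 79.2 mol/min

Conversion of F: F consumed = 0.474 × 208.1 = 98.64 mol/min = 1ξ₁ + 1ξ₂.
Selectivity: 1ξ₁ / (1ξ₂) = 4.07 → ξ₁ = 4.07 ξ₂.
Substitute: (1·4.07 + 1) ξ₂ = 98.64 → ξ₂ = 19.46 mol/min, ξ₁ = 79.18 mol/min.
Outlet amounts (n = n₀ + Σ ν·ξ):
  F: 208.1 − 1(79.18) − 1(19.46) = 109.5
  D: 0 + 1(79.18) = 79.18
  E: 0 + 1(19.46) = 19.46
  A: 0 + 2(19.46) = 38.91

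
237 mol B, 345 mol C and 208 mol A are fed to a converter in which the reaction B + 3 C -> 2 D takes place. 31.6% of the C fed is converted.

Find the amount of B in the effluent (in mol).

201 mol

C reacted = 0.316 × 345 = 109 mol; ν_C = −3, so ξ = 109/3 = 36.34 mol.
Outlet amounts (n = n₀ + ν ξ):
  B: 237 − 1(36.34) = 200.7
  C: 345 − 3(36.34) = 236
  D: 0 + 2(36.34) = 72.68
  A: 208 (inert)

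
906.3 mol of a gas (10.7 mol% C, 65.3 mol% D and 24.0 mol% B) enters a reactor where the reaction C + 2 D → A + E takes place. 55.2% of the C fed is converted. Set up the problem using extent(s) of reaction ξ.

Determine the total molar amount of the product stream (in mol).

853 mol

C reacted = 0.552 × 96.97 = 53.53 mol; ν_C = −1, so ξ = 53.53/1 = 53.53 mol.
Outlet amounts (n = n₀ + ν ξ):
  C: 96.97 − 1(53.53) = 43.44
  D: 591.8 − 2(53.53) = 484.8
  A: 0 + 1(53.53) = 53.53
  E: 0 + 1(53.53) = 53.53
  B: 217.5 (inert)
Total out = 43.44 + 484.8 + 53.53 + 53.53 + 217.5 = 852.8 mol.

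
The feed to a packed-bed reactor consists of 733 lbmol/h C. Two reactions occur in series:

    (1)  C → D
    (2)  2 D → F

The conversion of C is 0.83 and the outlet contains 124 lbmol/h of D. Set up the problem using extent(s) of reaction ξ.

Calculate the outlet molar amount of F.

Conversion of C: C consumed = 1ξ₁ = 0.83 × 733 → ξ₁ = 608.4 lbmol/h.
D balance: n_D = 0 + 1ξ₁ − 2ξ₂ = 124 → ξ₂ = (1·608.4 − 124)/2 = 242.2 lbmol/h.
Outlet amounts (n = n₀ + Σ ν·ξ):
  C: 733 − 1(608.4) = 124.6
  D: 0 + 1(608.4) − 2(242.2) = 124
  F: 0 + 1(242.2) = 242.2

242 lbmol/h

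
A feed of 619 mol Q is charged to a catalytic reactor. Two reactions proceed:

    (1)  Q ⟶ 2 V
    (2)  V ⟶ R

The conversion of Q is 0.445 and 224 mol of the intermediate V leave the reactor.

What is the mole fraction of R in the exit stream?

0.365

Conversion of Q: Q consumed = 1ξ₁ = 0.445 × 619 → ξ₁ = 275.5 mol.
V balance: n_V = 0 + 2ξ₁ − 1ξ₂ = 224 → ξ₂ = (2·275.5 − 224)/1 = 326.9 mol.
Outlet amounts (n = n₀ + Σ ν·ξ):
  Q: 619 − 1(275.5) = 343.5
  V: 0 + 2(275.5) − 1(326.9) = 224
  R: 0 + 1(326.9) = 326.9
Total out = 894.5 mol; y_R = 326.9 / 894.5 = 0.3655.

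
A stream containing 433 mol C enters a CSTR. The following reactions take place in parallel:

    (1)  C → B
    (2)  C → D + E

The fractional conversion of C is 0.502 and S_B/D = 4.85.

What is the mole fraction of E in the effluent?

0.079

Conversion of C: C consumed = 0.502 × 433 = 217.4 mol = 1ξ₁ + 1ξ₂.
Selectivity: 1ξ₁ / (1ξ₂) = 4.85 → ξ₁ = 4.85 ξ₂.
Substitute: (1·4.85 + 1) ξ₂ = 217.4 → ξ₂ = 37.16 mol, ξ₁ = 180.2 mol.
Outlet amounts (n = n₀ + Σ ν·ξ):
  C: 433 − 1(180.2) − 1(37.16) = 215.6
  B: 0 + 1(180.2) = 180.2
  D: 0 + 1(37.16) = 37.16
  E: 0 + 1(37.16) = 37.16
Total out = 470.2 mol; y_E = 37.16 / 470.2 = 0.07903.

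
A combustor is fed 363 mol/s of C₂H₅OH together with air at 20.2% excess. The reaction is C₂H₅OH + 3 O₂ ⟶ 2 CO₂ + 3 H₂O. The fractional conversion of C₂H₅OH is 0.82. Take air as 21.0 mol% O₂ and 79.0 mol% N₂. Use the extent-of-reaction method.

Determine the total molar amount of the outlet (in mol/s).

6890 mol/s

Stoichiometric O₂ = 3 × 363 = 1089 mol/s; O₂ fed = 1089 × 1.202 = 1309 mol/s.
N₂ fed = 1309 × 79/21 = 4924 mol/s.
Fuel reacted = 0.82 × 363 → ξ = 297.7 mol/s.
Outlet (n = n₀ + ν ξ):
  C₂H₅OH: 363 − 1(297.7) = 65.34
  O₂: 1309 − 3(297.7) = 416
  N₂: 4924 (inert)
  CO₂: 0 + 2(297.7) = 595.3
  H₂O: 0 + 3(297.7) = 893
Total out = 65.34 + 416 + 4924 + 595.3 + 893 = 6894 mol/s.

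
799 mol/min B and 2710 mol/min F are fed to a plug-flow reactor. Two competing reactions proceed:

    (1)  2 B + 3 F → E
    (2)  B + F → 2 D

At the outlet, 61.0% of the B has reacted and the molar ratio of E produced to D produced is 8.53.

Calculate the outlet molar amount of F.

1990 mol/min

Conversion of B: B consumed = 0.61 × 799 = 487.4 mol/min = 2ξ₁ + 1ξ₂.
Selectivity: 1ξ₁ / (2ξ₂) = 8.53 → ξ₁ = 17.06 ξ₂.
Substitute: (2·17.06 + 1) ξ₂ = 487.4 → ξ₂ = 13.88 mol/min, ξ₁ = 236.8 mol/min.
Outlet amounts (n = n₀ + Σ ν·ξ):
  B: 799 − 2(236.8) − 1(13.88) = 311.6
  F: 2710 − 3(236.8) − 1(13.88) = 1986
  E: 0 + 1(236.8) = 236.8
  D: 0 + 2(13.88) = 27.76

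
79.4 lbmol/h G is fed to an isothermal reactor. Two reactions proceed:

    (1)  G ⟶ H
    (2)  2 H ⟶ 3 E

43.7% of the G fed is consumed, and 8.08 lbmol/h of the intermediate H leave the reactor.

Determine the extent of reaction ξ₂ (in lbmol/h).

Conversion of G: G consumed = 1ξ₁ = 0.437 × 79.4 → ξ₁ = 34.7 lbmol/h.
H balance: n_H = 0 + 1ξ₁ − 2ξ₂ = 8.08 → ξ₂ = (1·34.7 − 8.08)/2 = 13.31 lbmol/h.
Outlet amounts (n = n₀ + Σ ν·ξ):
  G: 79.4 − 1(34.7) = 44.7
  H: 0 + 1(34.7) − 2(13.31) = 8.08
  E: 0 + 3(13.31) = 39.93

ξ₂ = 13.3 lbmol/h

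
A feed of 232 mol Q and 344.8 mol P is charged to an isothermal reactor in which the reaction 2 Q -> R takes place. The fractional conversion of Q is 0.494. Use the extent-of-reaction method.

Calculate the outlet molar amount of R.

Q reacted = 0.494 × 232 = 114.6 mol; ν_Q = −2, so ξ = 114.6/2 = 57.3 mol.
Outlet amounts (n = n₀ + ν ξ):
  Q: 232 − 2(57.3) = 117.4
  R: 0 + 1(57.3) = 57.3
  P: 344.8 (inert)

57.3 mol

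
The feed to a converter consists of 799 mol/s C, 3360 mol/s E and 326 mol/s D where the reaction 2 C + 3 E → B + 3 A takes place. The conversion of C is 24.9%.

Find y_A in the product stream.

0.068

C reacted = 0.249 × 799 = 199 mol/s; ν_C = −2, so ξ = 199/2 = 99.48 mol/s.
Outlet amounts (n = n₀ + ν ξ):
  C: 799 − 2(99.48) = 600
  E: 3360 − 3(99.48) = 3062
  B: 0 + 1(99.48) = 99.48
  A: 0 + 3(99.48) = 298.4
  D: 326 (inert)
Total out = 4386 mol/s; y_A = 298.4 / 4386 = 0.06805.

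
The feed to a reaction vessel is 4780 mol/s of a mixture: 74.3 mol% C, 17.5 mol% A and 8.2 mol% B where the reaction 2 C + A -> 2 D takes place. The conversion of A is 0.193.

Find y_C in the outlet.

0.699

A reacted = 0.193 × 836.5 = 161.4 mol/s; ν_A = −1, so ξ = 161.4/1 = 161.4 mol/s.
Outlet amounts (n = n₀ + ν ξ):
  C: 3552 − 2(161.4) = 3229
  A: 836.5 − 1(161.4) = 675.1
  D: 0 + 2(161.4) = 322.9
  B: 392 (inert)
Total out = 4619 mol/s; y_C = 3229 / 4619 = 0.6991.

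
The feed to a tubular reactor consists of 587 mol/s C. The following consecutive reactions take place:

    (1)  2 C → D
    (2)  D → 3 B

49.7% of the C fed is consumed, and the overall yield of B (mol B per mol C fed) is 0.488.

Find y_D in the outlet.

Conversion of C: C consumed = 2ξ₁ = 0.497 × 587 → ξ₁ = 145.9 mol/s.
Yield of B: 3ξ₂ / 587 = 0.488 → ξ₂ = 95.49 mol/s.
Outlet amounts (n = n₀ + Σ ν·ξ):
  C: 587 − 2(145.9) = 295.3
  D: 0 + 1(145.9) − 1(95.49) = 50.38
  B: 0 + 3(95.49) = 286.5
Total out = 632.1 mol/s; y_D = 50.38 / 632.1 = 0.07971.

0.0797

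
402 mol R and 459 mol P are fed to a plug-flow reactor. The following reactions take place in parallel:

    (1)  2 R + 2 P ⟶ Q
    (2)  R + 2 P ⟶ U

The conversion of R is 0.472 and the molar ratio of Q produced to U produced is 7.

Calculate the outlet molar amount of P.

257 mol

Conversion of R: R consumed = 0.472 × 402 = 189.7 mol = 2ξ₁ + 1ξ₂.
Selectivity: 1ξ₁ / (1ξ₂) = 7 → ξ₁ = 7 ξ₂.
Substitute: (2·7 + 1) ξ₂ = 189.7 → ξ₂ = 12.65 mol, ξ₁ = 88.55 mol.
Outlet amounts (n = n₀ + Σ ν·ξ):
  R: 402 − 2(88.55) − 1(12.65) = 212.3
  P: 459 − 2(88.55) − 2(12.65) = 256.6
  Q: 0 + 1(88.55) = 88.55
  U: 0 + 1(12.65) = 12.65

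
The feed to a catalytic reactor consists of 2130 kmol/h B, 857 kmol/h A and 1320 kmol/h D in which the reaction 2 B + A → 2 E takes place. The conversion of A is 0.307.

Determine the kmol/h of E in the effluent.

A reacted = 0.307 × 857 = 263.1 kmol/h; ν_A = −1, so ξ = 263.1/1 = 263.1 kmol/h.
Outlet amounts (n = n₀ + ν ξ):
  B: 2130 − 2(263.1) = 1604
  A: 857 − 1(263.1) = 593.9
  E: 0 + 2(263.1) = 526.2
  D: 1320 (inert)

526 kmol/h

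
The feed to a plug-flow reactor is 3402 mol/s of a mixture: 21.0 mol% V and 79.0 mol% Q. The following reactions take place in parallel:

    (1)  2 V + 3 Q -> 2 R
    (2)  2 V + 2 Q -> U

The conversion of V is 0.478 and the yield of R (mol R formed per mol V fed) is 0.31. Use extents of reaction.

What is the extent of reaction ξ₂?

ξ₂ = 60 mol/s

Yield of R: 2ξ₁ / 714.4 = 0.31 → ξ₁ = 110.7 mol/s.
Conversion of V: 2ξ₁ + 2ξ₂ = 0.478 × 714.4 = 341.5 → ξ₂ = 60.01 mol/s.
Outlet amounts (n = n₀ + Σ ν·ξ):
  V: 714.4 − 2(110.7) − 2(60.01) = 372.9
  Q: 2688 − 3(110.7) − 2(60.01) = 2235
  R: 0 + 2(110.7) = 221.5
  U: 0 + 1(60.01) = 60.01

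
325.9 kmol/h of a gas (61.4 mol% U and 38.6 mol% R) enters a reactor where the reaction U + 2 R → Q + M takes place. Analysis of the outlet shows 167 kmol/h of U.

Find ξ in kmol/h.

For U: n = n₀ − 1ξ → 167 = 200.1 − 1ξ, giving ξ = 33.1 kmol/h.
Outlet amounts (n = n₀ + ν ξ):
  U: 200.1 − 1(33.1) = 167
  R: 125.8 − 2(33.1) = 59.59
  Q: 0 + 1(33.1) = 33.1
  M: 0 + 1(33.1) = 33.1

ξ = 33.1 kmol/h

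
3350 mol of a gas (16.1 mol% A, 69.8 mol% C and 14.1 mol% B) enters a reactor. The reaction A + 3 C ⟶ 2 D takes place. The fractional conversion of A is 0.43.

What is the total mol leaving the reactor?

2890 mol

A reacted = 0.43 × 539.4 = 231.9 mol; ν_A = −1, so ξ = 231.9/1 = 231.9 mol.
Outlet amounts (n = n₀ + ν ξ):
  A: 539.4 − 1(231.9) = 307.4
  C: 2338 − 3(231.9) = 1643
  D: 0 + 2(231.9) = 463.8
  B: 472.4 (inert)
Total out = 307.4 + 1643 + 463.8 + 472.4 = 2886 mol.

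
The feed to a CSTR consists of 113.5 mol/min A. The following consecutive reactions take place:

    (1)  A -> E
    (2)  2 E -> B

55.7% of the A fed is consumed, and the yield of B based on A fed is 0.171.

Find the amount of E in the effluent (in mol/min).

Conversion of A: A consumed = 1ξ₁ = 0.557 × 113.5 → ξ₁ = 63.22 mol/min.
Yield of B: 1ξ₂ / 113.5 = 0.171 → ξ₂ = 19.41 mol/min.
Outlet amounts (n = n₀ + Σ ν·ξ):
  A: 113.5 − 1(63.22) = 50.28
  E: 0 + 1(63.22) − 2(19.41) = 24.4
  B: 0 + 1(19.41) = 19.41

24.4 mol/min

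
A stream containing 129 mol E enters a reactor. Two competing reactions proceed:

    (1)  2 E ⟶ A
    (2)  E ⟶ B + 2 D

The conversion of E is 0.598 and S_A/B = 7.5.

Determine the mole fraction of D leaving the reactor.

0.0941

Conversion of E: E consumed = 0.598 × 129 = 77.14 mol = 2ξ₁ + 1ξ₂.
Selectivity: 1ξ₁ / (1ξ₂) = 7.5 → ξ₁ = 7.5 ξ₂.
Substitute: (2·7.5 + 1) ξ₂ = 77.14 → ξ₂ = 4.821 mol, ξ₁ = 36.16 mol.
Outlet amounts (n = n₀ + Σ ν·ξ):
  E: 129 − 2(36.16) − 1(4.821) = 51.86
  A: 0 + 1(36.16) = 36.16
  B: 0 + 1(4.821) = 4.821
  D: 0 + 2(4.821) = 9.643
Total out = 102.5 mol; y_D = 9.643 / 102.5 = 0.09409.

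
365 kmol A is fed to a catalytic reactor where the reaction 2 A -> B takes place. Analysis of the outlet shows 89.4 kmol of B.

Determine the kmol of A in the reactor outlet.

For B: n = n₀ + 1ξ → 89.4 = 0 + 1ξ, giving ξ = 89.4 kmol.
Outlet amounts (n = n₀ + ν ξ):
  A: 365 − 2(89.4) = 186.2
  B: 0 + 1(89.4) = 89.4

186 kmol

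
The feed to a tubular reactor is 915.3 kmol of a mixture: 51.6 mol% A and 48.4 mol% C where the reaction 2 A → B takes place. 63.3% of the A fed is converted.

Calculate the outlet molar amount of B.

149 kmol

A reacted = 0.633 × 472.3 = 299 kmol; ν_A = −2, so ξ = 299/2 = 149.5 kmol.
Outlet amounts (n = n₀ + ν ξ):
  A: 472.3 − 2(149.5) = 173.3
  B: 0 + 1(149.5) = 149.5
  C: 443 (inert)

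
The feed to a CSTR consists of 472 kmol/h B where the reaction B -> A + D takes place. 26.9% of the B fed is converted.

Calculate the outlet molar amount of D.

127 kmol/h

B reacted = 0.269 × 472 = 127 kmol/h; ν_B = −1, so ξ = 127/1 = 127 kmol/h.
Outlet amounts (n = n₀ + ν ξ):
  B: 472 − 1(127) = 345
  A: 0 + 1(127) = 127
  D: 0 + 1(127) = 127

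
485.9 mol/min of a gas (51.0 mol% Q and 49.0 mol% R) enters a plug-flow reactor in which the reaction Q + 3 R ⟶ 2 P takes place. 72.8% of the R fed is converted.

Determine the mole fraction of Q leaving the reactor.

0.513

R reacted = 0.728 × 238.1 = 173.3 mol/min; ν_R = −3, so ξ = 173.3/3 = 57.78 mol/min.
Outlet amounts (n = n₀ + ν ξ):
  Q: 247.8 − 1(57.78) = 190
  R: 238.1 − 3(57.78) = 64.76
  P: 0 + 2(57.78) = 115.6
Total out = 370.3 mol/min; y_Q = 190 / 370.3 = 0.5131.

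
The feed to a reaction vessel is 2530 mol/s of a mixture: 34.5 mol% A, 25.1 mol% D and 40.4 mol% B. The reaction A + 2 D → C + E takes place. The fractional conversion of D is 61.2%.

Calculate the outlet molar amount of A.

D reacted = 0.612 × 635 = 388.6 mol/s; ν_D = −2, so ξ = 388.6/2 = 194.3 mol/s.
Outlet amounts (n = n₀ + ν ξ):
  A: 872.9 − 1(194.3) = 678.5
  D: 635 − 2(194.3) = 246.4
  C: 0 + 1(194.3) = 194.3
  E: 0 + 1(194.3) = 194.3
  B: 1022 (inert)

679 mol/s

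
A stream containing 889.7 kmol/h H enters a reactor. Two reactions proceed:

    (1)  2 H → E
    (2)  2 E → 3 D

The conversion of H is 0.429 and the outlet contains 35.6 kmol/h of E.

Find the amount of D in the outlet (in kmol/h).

233 kmol/h

Conversion of H: H consumed = 2ξ₁ = 0.429 × 889.7 → ξ₁ = 190.8 kmol/h.
E balance: n_E = 0 + 1ξ₁ − 2ξ₂ = 35.6 → ξ₂ = (1·190.8 − 35.6)/2 = 77.62 kmol/h.
Outlet amounts (n = n₀ + Σ ν·ξ):
  H: 889.7 − 2(190.8) = 508
  E: 0 + 1(190.8) − 2(77.62) = 35.6
  D: 0 + 3(77.62) = 232.9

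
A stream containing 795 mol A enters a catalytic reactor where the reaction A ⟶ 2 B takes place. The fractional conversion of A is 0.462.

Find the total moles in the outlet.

1160 mol

A reacted = 0.462 × 795 = 367.3 mol; ν_A = −1, so ξ = 367.3/1 = 367.3 mol.
Outlet amounts (n = n₀ + ν ξ):
  A: 795 − 1(367.3) = 427.7
  B: 0 + 2(367.3) = 734.6
Total out = 427.7 + 734.6 = 1162 mol.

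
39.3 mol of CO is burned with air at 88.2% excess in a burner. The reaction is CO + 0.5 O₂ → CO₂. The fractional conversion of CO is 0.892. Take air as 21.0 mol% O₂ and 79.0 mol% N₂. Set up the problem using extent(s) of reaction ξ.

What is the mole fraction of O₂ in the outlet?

Stoichiometric O₂ = 0.5 × 39.3 = 19.65 mol; O₂ fed = 19.65 × 1.882 = 36.98 mol.
N₂ fed = 36.98 × 79/21 = 139.1 mol.
Fuel reacted = 0.892 × 39.3 → ξ = 35.06 mol.
Outlet (n = n₀ + ν ξ):
  CO: 39.3 − 1(35.06) = 4.244
  O₂: 36.98 − 0.5(35.06) = 19.45
  N₂: 139.1 (inert)
  CO₂: 0 + 1(35.06) = 35.06
Total out = 197.9 mol; y_O₂ = 19.45 / 197.9 = 0.09831.

0.0983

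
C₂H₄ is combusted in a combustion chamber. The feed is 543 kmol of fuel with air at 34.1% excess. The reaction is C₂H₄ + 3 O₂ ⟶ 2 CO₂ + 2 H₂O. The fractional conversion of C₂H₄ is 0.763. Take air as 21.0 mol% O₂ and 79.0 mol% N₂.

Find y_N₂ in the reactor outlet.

0.751

Stoichiometric O₂ = 3 × 543 = 1629 kmol; O₂ fed = 1629 × 1.341 = 2184 kmol.
N₂ fed = 2184 × 79/21 = 8218 kmol.
Fuel reacted = 0.763 × 543 → ξ = 414.3 kmol.
Outlet (n = n₀ + ν ξ):
  C₂H₄: 543 − 1(414.3) = 128.7
  O₂: 2184 − 3(414.3) = 941.6
  N₂: 8218 (inert)
  CO₂: 0 + 2(414.3) = 828.6
  H₂O: 0 + 2(414.3) = 828.6
Total out = 10950 kmol; y_N₂ = 8218 / 10950 = 0.7508.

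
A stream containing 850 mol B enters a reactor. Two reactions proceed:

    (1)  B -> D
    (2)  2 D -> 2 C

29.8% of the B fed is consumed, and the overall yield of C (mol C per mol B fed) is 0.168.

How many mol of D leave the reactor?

110 mol

Conversion of B: B consumed = 1ξ₁ = 0.298 × 850 → ξ₁ = 253.3 mol.
Yield of C: 2ξ₂ / 850 = 0.168 → ξ₂ = 71.4 mol.
Outlet amounts (n = n₀ + Σ ν·ξ):
  B: 850 − 1(253.3) = 596.7
  D: 0 + 1(253.3) − 2(71.4) = 110.5
  C: 0 + 2(71.4) = 142.8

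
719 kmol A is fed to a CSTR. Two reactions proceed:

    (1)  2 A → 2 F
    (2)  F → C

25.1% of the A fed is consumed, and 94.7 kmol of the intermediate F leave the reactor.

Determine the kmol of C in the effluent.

85.8 kmol

Conversion of A: A consumed = 2ξ₁ = 0.251 × 719 → ξ₁ = 90.23 kmol.
F balance: n_F = 0 + 2ξ₁ − 1ξ₂ = 94.7 → ξ₂ = (2·90.23 − 94.7)/1 = 85.77 kmol.
Outlet amounts (n = n₀ + Σ ν·ξ):
  A: 719 − 2(90.23) = 538.5
  F: 0 + 2(90.23) − 1(85.77) = 94.7
  C: 0 + 1(85.77) = 85.77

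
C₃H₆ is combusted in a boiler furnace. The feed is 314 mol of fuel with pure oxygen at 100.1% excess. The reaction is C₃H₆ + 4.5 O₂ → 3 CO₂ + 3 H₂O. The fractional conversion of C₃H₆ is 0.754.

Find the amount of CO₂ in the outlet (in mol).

710 mol

Stoichiometric O₂ = 4.5 × 314 = 1413 mol; O₂ fed = 1413 × 2.001 = 2827 mol.
Fuel reacted = 0.754 × 314 → ξ = 236.8 mol.
Outlet (n = n₀ + ν ξ):
  C₃H₆: 314 − 1(236.8) = 77.24
  O₂: 2827 − 4.5(236.8) = 1762
  CO₂: 0 + 3(236.8) = 710.3
  H₂O: 0 + 3(236.8) = 710.3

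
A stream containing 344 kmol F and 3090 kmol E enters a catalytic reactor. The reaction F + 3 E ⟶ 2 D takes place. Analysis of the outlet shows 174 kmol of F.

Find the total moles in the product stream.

3090 kmol

For F: n = n₀ − 1ξ → 174 = 344 − 1ξ, giving ξ = 170 kmol.
Outlet amounts (n = n₀ + ν ξ):
  F: 344 − 1(170) = 174
  E: 3090 − 3(170) = 2580
  D: 0 + 2(170) = 340
Total out = 174 + 2580 + 340 = 3094 kmol.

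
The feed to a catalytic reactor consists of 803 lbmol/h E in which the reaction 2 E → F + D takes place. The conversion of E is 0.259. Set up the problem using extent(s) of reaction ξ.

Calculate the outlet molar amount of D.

104 lbmol/h

E reacted = 0.259 × 803 = 208 lbmol/h; ν_E = −2, so ξ = 208/2 = 104 lbmol/h.
Outlet amounts (n = n₀ + ν ξ):
  E: 803 − 2(104) = 595
  F: 0 + 1(104) = 104
  D: 0 + 1(104) = 104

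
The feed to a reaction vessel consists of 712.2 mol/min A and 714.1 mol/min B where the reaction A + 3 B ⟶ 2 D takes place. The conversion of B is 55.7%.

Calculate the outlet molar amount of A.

580 mol/min

B reacted = 0.557 × 714.1 = 397.8 mol/min; ν_B = −3, so ξ = 397.8/3 = 132.6 mol/min.
Outlet amounts (n = n₀ + ν ξ):
  A: 712.2 − 1(132.6) = 579.6
  B: 714.1 − 3(132.6) = 316.3
  D: 0 + 2(132.6) = 265.2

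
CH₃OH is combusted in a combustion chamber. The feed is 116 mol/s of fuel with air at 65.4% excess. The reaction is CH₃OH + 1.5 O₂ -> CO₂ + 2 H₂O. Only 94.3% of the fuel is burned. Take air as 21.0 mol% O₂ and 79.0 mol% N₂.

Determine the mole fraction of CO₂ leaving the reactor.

0.071

Stoichiometric O₂ = 1.5 × 116 = 174 mol/s; O₂ fed = 174 × 1.654 = 287.8 mol/s.
N₂ fed = 287.8 × 79/21 = 1083 mol/s.
Fuel reacted = 0.943 × 116 → ξ = 109.4 mol/s.
Outlet (n = n₀ + ν ξ):
  CH₃OH: 116 − 1(109.4) = 6.612
  O₂: 287.8 − 1.5(109.4) = 123.7
  N₂: 1083 (inert)
  CO₂: 0 + 1(109.4) = 109.4
  H₂O: 0 + 2(109.4) = 218.8
Total out = 1541 mol/s; y_CO₂ = 109.4 / 1541 = 0.07098.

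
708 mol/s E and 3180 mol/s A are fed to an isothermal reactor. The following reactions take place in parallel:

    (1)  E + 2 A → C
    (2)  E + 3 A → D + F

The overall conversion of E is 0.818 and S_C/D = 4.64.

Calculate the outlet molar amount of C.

476 mol/s

Conversion of E: E consumed = 0.818 × 708 = 579.1 mol/s = 1ξ₁ + 1ξ₂.
Selectivity: 1ξ₁ / (1ξ₂) = 4.64 → ξ₁ = 4.64 ξ₂.
Substitute: (1·4.64 + 1) ξ₂ = 579.1 → ξ₂ = 102.7 mol/s, ξ₁ = 476.5 mol/s.
Outlet amounts (n = n₀ + Σ ν·ξ):
  E: 708 − 1(476.5) − 1(102.7) = 128.9
  A: 3180 − 2(476.5) − 3(102.7) = 1919
  C: 0 + 1(476.5) = 476.5
  D: 0 + 1(102.7) = 102.7
  F: 0 + 1(102.7) = 102.7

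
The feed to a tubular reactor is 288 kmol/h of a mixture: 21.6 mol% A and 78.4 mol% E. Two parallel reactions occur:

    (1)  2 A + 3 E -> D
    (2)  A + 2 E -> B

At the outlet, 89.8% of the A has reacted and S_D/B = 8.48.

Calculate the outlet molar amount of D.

26.4 kmol/h

Conversion of A: A consumed = 0.898 × 62.21 = 55.86 kmol/h = 2ξ₁ + 1ξ₂.
Selectivity: 1ξ₁ / (1ξ₂) = 8.48 → ξ₁ = 8.48 ξ₂.
Substitute: (2·8.48 + 1) ξ₂ = 55.86 → ξ₂ = 3.11 kmol/h, ξ₁ = 26.38 kmol/h.
Outlet amounts (n = n₀ + Σ ν·ξ):
  A: 62.21 − 2(26.38) − 1(3.11) = 6.345
  E: 225.8 − 3(26.38) − 2(3.11) = 140.4
  D: 0 + 1(26.38) = 26.38
  B: 0 + 1(3.11) = 3.11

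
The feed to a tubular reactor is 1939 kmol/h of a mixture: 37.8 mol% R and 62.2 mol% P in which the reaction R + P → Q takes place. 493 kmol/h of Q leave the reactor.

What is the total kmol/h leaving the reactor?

1450 kmol/h

For Q: n = n₀ + 1ξ → 493 = 0 + 1ξ, giving ξ = 493 kmol/h.
Outlet amounts (n = n₀ + ν ξ):
  R: 732.9 − 1(493) = 239.9
  P: 1206 − 1(493) = 713.1
  Q: 0 + 1(493) = 493
Total out = 239.9 + 713.1 + 493 = 1446 kmol/h.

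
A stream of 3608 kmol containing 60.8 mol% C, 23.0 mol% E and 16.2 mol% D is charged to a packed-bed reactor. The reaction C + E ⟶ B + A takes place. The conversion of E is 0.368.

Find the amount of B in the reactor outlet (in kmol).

305 kmol

E reacted = 0.368 × 829.8 = 305.4 kmol; ν_E = −1, so ξ = 305.4/1 = 305.4 kmol.
Outlet amounts (n = n₀ + ν ξ):
  C: 2194 − 1(305.4) = 1888
  E: 829.8 − 1(305.4) = 524.5
  B: 0 + 1(305.4) = 305.4
  A: 0 + 1(305.4) = 305.4
  D: 584.5 (inert)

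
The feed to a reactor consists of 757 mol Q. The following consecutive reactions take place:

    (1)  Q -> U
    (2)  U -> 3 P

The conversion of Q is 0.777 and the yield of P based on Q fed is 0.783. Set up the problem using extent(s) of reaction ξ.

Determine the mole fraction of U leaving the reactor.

Conversion of Q: Q consumed = 1ξ₁ = 0.777 × 757 → ξ₁ = 588.2 mol.
Yield of P: 3ξ₂ / 757 = 0.783 → ξ₂ = 197.6 mol.
Outlet amounts (n = n₀ + Σ ν·ξ):
  Q: 757 − 1(588.2) = 168.8
  U: 0 + 1(588.2) − 1(197.6) = 390.6
  P: 0 + 3(197.6) = 592.7
Total out = 1152 mol; y_U = 390.6 / 1152 = 0.339.

0.339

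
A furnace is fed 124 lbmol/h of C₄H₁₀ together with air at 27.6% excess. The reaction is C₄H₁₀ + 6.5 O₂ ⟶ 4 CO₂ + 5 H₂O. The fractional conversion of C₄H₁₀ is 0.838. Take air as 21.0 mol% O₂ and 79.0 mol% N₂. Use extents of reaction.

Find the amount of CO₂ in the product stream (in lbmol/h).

Stoichiometric O₂ = 6.5 × 124 = 806 lbmol/h; O₂ fed = 806 × 1.276 = 1028 lbmol/h.
N₂ fed = 1028 × 79/21 = 3869 lbmol/h.
Fuel reacted = 0.838 × 124 → ξ = 103.9 lbmol/h.
Outlet (n = n₀ + ν ξ):
  C₄H₁₀: 124 − 1(103.9) = 20.09
  O₂: 1028 − 6.5(103.9) = 353
  N₂: 3869 (inert)
  CO₂: 0 + 4(103.9) = 415.6
  H₂O: 0 + 5(103.9) = 519.6

416 lbmol/h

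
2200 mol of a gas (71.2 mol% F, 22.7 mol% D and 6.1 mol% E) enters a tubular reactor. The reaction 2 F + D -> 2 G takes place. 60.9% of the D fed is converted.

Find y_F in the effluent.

D reacted = 0.609 × 499.4 = 304.1 mol; ν_D = −1, so ξ = 304.1/1 = 304.1 mol.
Outlet amounts (n = n₀ + ν ξ):
  F: 1566 − 2(304.1) = 958.1
  D: 499.4 − 1(304.1) = 195.3
  G: 0 + 2(304.1) = 608.3
  E: 134.2 (inert)
Total out = 1896 mol; y_F = 958.1 / 1896 = 0.5054.

0.505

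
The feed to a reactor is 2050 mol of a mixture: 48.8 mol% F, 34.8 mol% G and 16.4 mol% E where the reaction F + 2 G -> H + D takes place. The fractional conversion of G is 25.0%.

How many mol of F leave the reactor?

911 mol

G reacted = 0.25 × 713.4 = 178.3 mol; ν_G = −2, so ξ = 178.3/2 = 89.17 mol.
Outlet amounts (n = n₀ + ν ξ):
  F: 1000 − 1(89.17) = 911.2
  G: 713.4 − 2(89.17) = 535
  H: 0 + 1(89.17) = 89.17
  D: 0 + 1(89.17) = 89.17
  E: 336.2 (inert)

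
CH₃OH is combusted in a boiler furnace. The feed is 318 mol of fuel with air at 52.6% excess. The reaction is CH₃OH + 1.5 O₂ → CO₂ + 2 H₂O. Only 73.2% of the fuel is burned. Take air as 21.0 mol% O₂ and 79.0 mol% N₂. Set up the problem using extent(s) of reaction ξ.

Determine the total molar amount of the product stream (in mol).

Stoichiometric O₂ = 1.5 × 318 = 477 mol; O₂ fed = 477 × 1.526 = 727.9 mol.
N₂ fed = 727.9 × 79/21 = 2738 mol.
Fuel reacted = 0.732 × 318 → ξ = 232.8 mol.
Outlet (n = n₀ + ν ξ):
  CH₃OH: 318 − 1(232.8) = 85.22
  O₂: 727.9 − 1.5(232.8) = 378.7
  N₂: 2738 (inert)
  CO₂: 0 + 1(232.8) = 232.8
  H₂O: 0 + 2(232.8) = 465.6
Total out = 85.22 + 378.7 + 2738 + 232.8 + 465.6 = 3901 mol.

3900 mol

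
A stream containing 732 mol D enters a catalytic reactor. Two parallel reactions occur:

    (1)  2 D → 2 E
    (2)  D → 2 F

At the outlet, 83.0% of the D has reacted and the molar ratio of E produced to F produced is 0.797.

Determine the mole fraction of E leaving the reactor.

0.386

Conversion of D: D consumed = 0.83 × 732 = 607.6 mol = 2ξ₁ + 1ξ₂.
Selectivity: 2ξ₁ / (2ξ₂) = 0.797 → ξ₁ = 0.797 ξ₂.
Substitute: (2·0.797 + 1) ξ₂ = 607.6 → ξ₂ = 234.2 mol, ξ₁ = 186.7 mol.
Outlet amounts (n = n₀ + Σ ν·ξ):
  D: 732 − 2(186.7) − 1(234.2) = 124.4
  E: 0 + 2(186.7) = 373.3
  F: 0 + 2(234.2) = 468.4
Total out = 966.2 mol; y_E = 373.3 / 966.2 = 0.3864.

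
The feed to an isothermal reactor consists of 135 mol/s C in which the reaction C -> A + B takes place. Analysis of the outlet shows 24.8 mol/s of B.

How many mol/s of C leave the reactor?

For B: n = n₀ + 1ξ → 24.8 = 0 + 1ξ, giving ξ = 24.8 mol/s.
Outlet amounts (n = n₀ + ν ξ):
  C: 135 − 1(24.8) = 110.2
  A: 0 + 1(24.8) = 24.8
  B: 0 + 1(24.8) = 24.8

110 mol/s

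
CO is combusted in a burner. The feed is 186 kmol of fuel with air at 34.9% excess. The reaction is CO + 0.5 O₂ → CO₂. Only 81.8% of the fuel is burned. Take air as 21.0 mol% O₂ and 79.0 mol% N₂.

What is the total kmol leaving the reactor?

Stoichiometric O₂ = 0.5 × 186 = 93 kmol; O₂ fed = 93 × 1.349 = 125.5 kmol.
N₂ fed = 125.5 × 79/21 = 472 kmol.
Fuel reacted = 0.818 × 186 → ξ = 152.1 kmol.
Outlet (n = n₀ + ν ξ):
  CO: 186 − 1(152.1) = 33.85
  O₂: 125.5 − 0.5(152.1) = 49.38
  N₂: 472 (inert)
  CO₂: 0 + 1(152.1) = 152.1
Total out = 33.85 + 49.38 + 472 + 152.1 = 707.3 kmol.

707 kmol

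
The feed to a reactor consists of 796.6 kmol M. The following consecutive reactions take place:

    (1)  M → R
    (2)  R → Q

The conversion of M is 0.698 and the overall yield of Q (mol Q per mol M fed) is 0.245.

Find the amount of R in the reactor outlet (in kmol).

Conversion of M: M consumed = 1ξ₁ = 0.698 × 796.6 → ξ₁ = 556 kmol.
Yield of Q: 1ξ₂ / 796.6 = 0.245 → ξ₂ = 195.2 kmol.
Outlet amounts (n = n₀ + Σ ν·ξ):
  M: 796.6 − 1(556) = 240.6
  R: 0 + 1(556) − 1(195.2) = 360.9
  Q: 0 + 1(195.2) = 195.2

361 kmol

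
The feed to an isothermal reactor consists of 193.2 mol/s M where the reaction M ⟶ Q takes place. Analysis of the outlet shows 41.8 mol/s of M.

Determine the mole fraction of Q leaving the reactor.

For M: n = n₀ − 1ξ → 41.8 = 193.2 − 1ξ, giving ξ = 151.4 mol/s.
Outlet amounts (n = n₀ + ν ξ):
  M: 193.2 − 1(151.4) = 41.8
  Q: 0 + 1(151.4) = 151.4
Total out = 193.2 mol/s; y_Q = 151.4 / 193.2 = 0.7836.

0.784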